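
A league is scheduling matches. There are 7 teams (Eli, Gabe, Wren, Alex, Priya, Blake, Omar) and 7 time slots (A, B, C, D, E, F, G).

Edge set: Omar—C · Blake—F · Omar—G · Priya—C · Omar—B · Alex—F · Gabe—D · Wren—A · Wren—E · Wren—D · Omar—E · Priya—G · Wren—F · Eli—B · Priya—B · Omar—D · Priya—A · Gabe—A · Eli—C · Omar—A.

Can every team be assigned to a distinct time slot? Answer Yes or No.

No

The set {Alex, Blake} has only 1 neighbour ({F}), so by Hall's theorem at most 6 of the 7 teams can be matched.
Hence no matching covers every team.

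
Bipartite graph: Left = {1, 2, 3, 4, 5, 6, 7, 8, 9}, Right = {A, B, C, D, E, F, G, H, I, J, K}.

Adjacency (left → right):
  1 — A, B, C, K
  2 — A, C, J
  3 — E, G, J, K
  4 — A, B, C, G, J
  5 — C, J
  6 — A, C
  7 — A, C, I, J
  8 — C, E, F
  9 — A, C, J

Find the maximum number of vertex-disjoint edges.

One maximum matching: 1-K, 2-A, 3-G, 4-B, 5-J, 6-C, 7-I, 8-E.
The set {2, 5, 6, 9} has only 3 neighbours ({A, C, J}), so by Hall's theorem at most 8 of the 9 left vertices can be matched.

8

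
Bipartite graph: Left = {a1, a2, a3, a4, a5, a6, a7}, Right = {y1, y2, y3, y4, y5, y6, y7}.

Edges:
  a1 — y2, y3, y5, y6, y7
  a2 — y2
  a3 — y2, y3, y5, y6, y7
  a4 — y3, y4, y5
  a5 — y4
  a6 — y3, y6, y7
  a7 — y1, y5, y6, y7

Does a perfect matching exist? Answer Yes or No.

Yes

For example, pair a1→y6, a2→y2, a3→y7, a4→y5, a5→y4, a6→y3, a7→y1.
All 7 left vertices are covered.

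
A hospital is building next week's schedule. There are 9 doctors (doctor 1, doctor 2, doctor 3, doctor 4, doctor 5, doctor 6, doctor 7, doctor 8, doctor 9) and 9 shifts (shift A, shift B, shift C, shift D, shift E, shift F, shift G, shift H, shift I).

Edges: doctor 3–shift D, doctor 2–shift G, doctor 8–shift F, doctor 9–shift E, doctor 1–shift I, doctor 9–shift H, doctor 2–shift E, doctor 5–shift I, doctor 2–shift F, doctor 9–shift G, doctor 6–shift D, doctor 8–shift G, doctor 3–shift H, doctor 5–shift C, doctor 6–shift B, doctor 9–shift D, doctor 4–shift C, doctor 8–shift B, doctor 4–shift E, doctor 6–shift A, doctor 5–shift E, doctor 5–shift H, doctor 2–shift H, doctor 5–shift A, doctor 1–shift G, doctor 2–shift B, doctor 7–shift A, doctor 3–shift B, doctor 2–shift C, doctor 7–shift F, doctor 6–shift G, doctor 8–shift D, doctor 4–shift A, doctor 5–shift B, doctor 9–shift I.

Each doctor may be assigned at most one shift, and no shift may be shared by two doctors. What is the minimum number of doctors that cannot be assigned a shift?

For example, pair doctor 1–shift I, doctor 2–shift H, doctor 3–shift D, doctor 4–shift E, doctor 5–shift C, doctor 6–shift B, doctor 7–shift A, doctor 8–shift F, doctor 9–shift G.
This saturates every doctor, so 9 is the maximum.
That matches 9 of the 9, leaving 0 unmatched; no matching can do better.

0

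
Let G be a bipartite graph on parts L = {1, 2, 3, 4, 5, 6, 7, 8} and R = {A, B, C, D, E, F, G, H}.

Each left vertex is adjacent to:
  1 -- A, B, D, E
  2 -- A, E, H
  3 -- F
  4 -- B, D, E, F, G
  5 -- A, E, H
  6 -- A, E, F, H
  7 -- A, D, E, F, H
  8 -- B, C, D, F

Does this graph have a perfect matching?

A valid assignment of size 8: 1→B, 2→E, 3→F, 4→G, 5→A, 6→H, 7→D, 8→C.
Every left vertex is matched, so this is a perfect matching.

Yes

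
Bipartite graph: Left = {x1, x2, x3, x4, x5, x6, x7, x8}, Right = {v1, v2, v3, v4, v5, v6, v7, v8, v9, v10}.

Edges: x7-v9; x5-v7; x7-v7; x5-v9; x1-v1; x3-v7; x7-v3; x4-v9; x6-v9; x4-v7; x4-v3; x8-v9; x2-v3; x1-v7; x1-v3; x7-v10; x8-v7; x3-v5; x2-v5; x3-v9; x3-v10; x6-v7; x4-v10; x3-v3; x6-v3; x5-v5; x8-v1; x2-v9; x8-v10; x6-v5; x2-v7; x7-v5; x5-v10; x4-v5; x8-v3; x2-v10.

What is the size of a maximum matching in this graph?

For example, pair x1-v1, x2-v5, x3-v9, x4-v3, x5-v10, x6-v7.
The set {x1, x2, x3, x4, x5, x6, x7, x8} has only 6 neighbours ({v1, v10, v3, v5, v7, v9}), so by Hall's theorem at most 6 of the 8 left vertices can be matched.

6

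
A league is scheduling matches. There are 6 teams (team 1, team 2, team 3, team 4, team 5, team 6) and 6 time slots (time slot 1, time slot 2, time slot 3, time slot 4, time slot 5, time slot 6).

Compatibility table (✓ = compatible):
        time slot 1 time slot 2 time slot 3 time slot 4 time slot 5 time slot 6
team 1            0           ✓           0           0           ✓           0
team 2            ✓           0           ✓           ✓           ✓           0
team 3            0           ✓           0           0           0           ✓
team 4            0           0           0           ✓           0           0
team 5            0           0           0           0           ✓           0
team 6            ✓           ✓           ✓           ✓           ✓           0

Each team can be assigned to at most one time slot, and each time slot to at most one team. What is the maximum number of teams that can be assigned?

6

One maximum matching: team 1-time slot 2, team 2-time slot 1, team 3-time slot 6, team 4-time slot 4, team 5-time slot 5, team 6-time slot 3.
All 6 teams are matched, so no larger matching exists.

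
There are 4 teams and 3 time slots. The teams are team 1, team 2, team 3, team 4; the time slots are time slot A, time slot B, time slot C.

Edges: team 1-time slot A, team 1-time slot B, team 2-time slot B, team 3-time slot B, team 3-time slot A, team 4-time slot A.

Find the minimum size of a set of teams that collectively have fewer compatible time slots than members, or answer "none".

3

Take S = {team 1, team 2, team 3}. Its neighbourhood is {time slot A, time slot B}, so |N(S)| = 2 < |S| = 3.
Every subset of size less than 3 has at least as many neighbours as members, so 3 is the minimum.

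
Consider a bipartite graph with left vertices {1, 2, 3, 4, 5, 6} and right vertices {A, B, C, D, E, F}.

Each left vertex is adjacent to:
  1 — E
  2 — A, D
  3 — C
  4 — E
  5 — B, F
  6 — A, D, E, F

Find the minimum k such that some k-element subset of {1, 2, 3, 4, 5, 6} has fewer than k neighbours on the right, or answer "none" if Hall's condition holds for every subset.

2

Take S = {1, 4}. Its neighbourhood is {E}, so |N(S)| = 1 < |S| = 2.
No single vertex violates Hall's condition since each has at least one neighbour, so 2 is the minimum.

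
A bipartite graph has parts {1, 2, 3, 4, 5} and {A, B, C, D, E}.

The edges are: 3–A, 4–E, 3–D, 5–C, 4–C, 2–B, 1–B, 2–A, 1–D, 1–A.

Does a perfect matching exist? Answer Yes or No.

Yes

One maximum matching: 1-B, 2-A, 3-D, 4-E, 5-C.
All 5 left vertices are covered.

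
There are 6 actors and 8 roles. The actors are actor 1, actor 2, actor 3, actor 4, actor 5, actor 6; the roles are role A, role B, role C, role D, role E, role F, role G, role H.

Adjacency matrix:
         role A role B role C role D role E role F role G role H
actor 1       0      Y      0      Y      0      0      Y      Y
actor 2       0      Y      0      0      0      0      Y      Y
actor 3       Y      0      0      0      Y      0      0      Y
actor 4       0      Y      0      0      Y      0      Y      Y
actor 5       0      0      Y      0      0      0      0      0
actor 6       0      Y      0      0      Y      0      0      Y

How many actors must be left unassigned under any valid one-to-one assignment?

0

A valid assignment of size 6: actor 1–role D, actor 2–role G, actor 3–role A, actor 4–role E, actor 5–role C, actor 6–role H.
All 6 actors are matched, so no larger matching exists.
That matches 6 of the 6, leaving 0 unmatched; no matching can do better.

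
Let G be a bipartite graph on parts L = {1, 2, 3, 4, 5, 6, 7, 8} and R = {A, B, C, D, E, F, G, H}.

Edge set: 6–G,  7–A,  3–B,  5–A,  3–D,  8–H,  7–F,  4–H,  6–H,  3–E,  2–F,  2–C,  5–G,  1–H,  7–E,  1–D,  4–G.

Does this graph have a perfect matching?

No

The set {4, 6, 8} has only 2 neighbours ({G, H}), so by Hall's theorem at most 7 of the 8 left vertices can be matched.
Hence no matching covers every left vertex.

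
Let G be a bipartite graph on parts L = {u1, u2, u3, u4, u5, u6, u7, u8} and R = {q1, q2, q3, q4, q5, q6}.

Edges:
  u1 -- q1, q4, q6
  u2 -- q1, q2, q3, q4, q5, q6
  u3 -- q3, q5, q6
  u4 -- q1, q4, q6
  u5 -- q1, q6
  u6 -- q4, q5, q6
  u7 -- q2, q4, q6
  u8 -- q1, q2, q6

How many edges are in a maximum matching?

6

For example, pair u1→q1, u2→q2, u3→q3, u4→q4, u5→q6, u6→q5.
The set {u1, u2, u3, u4, u5, u6, u7, u8} has only 6 neighbours ({q1, q2, q3, q4, q5, q6}), so by Hall's theorem at most 6 of the 8 left vertices can be matched.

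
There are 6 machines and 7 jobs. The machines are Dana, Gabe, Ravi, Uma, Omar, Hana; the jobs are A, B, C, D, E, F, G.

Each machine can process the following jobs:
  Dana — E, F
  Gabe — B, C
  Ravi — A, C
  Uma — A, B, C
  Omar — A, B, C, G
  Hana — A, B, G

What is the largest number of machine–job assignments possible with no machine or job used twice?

5

For example, pair Dana–E, Gabe–C, Ravi–A, Uma–B, Omar–G.
The set {Gabe, Ravi, Uma, Omar, Hana} has only 4 neighbours ({A, B, C, G}), so by Hall's theorem at most 5 of the 6 machines can be matched.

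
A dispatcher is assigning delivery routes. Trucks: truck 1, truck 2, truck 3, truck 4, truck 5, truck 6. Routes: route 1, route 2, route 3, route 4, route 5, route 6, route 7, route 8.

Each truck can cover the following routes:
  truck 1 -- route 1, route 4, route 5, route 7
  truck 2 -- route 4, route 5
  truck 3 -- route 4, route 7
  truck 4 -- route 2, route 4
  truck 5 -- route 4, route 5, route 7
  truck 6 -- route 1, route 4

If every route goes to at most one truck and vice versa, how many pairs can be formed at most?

A valid assignment of size 5: truck 1–route 1, truck 2–route 5, truck 3–route 4, truck 4–route 2, truck 5–route 7.
The set {truck 1, truck 2, truck 3, truck 5, truck 6} has only 4 neighbours ({route 1, route 4, route 5, route 7}), so by Hall's theorem at most 5 of the 6 trucks can be matched.

5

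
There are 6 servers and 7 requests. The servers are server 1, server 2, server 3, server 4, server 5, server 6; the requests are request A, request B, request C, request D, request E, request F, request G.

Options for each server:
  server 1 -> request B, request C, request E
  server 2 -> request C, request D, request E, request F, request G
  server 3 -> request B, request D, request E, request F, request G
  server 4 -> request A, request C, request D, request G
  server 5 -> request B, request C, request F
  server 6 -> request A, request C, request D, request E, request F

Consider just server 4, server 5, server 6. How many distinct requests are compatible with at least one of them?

The union of neighbours of {server 4, server 5, server 6} is {request A, request B, request C, request D, request E, request F, request G}, which has 7 elements.
Since |N(S)| = 7 ≥ |S| = 3, Hall's condition holds for this subset.

7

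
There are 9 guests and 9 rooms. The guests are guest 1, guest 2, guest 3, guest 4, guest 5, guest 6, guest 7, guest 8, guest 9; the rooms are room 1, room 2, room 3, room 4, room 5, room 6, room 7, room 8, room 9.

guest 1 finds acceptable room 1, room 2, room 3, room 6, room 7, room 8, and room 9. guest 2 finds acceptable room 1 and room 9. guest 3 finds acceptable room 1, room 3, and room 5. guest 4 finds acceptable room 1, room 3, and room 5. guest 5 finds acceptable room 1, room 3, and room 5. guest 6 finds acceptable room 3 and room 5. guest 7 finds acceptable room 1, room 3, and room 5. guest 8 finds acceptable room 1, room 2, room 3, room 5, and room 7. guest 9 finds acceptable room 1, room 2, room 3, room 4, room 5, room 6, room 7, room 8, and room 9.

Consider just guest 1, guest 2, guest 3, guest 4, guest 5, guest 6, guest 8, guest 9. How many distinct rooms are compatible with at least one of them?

9

The union of neighbours of {guest 1, guest 2, guest 3, guest 4, guest 5, guest 6, guest 8, guest 9} is {room 1, room 2, room 3, room 4, room 5, room 6, room 7, room 8, room 9}, which has 9 elements.
Since |N(S)| = 9 ≥ |S| = 8, Hall's condition holds for this subset.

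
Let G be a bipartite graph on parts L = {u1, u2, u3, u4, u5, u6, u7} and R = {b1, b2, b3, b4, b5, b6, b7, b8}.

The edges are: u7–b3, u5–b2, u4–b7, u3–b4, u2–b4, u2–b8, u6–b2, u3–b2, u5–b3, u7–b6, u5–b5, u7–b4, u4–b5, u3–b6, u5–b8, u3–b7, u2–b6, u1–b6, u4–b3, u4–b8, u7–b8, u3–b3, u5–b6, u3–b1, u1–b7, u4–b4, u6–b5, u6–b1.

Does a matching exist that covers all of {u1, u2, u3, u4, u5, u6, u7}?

One maximum matching: u1-b7, u2-b6, u3-b1, u4-b4, u5-b8, u6-b5, u7-b3.
All 7 left vertices are covered.

Yes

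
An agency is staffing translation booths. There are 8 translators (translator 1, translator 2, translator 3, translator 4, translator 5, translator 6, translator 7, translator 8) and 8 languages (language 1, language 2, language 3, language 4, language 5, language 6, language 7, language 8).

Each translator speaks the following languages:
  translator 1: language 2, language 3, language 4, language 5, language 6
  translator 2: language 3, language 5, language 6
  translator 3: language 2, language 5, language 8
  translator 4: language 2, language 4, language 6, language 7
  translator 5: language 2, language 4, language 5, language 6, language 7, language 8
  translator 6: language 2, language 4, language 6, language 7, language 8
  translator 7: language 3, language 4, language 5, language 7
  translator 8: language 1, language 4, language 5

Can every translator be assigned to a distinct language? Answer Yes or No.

For example, pair translator 1→language 2, translator 2→language 3, translator 3→language 5, translator 4→language 6, translator 5→language 4, translator 6→language 8, translator 7→language 7, translator 8→language 1.
All 8 translators are covered.

Yes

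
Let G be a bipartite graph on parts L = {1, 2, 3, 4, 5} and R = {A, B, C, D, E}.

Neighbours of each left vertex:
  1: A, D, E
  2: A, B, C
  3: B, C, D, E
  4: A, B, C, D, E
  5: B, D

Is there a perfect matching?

One maximum matching: 1-D, 2-C, 3-E, 4-A, 5-B.
Every left vertex is matched, so this is a perfect matching.

Yes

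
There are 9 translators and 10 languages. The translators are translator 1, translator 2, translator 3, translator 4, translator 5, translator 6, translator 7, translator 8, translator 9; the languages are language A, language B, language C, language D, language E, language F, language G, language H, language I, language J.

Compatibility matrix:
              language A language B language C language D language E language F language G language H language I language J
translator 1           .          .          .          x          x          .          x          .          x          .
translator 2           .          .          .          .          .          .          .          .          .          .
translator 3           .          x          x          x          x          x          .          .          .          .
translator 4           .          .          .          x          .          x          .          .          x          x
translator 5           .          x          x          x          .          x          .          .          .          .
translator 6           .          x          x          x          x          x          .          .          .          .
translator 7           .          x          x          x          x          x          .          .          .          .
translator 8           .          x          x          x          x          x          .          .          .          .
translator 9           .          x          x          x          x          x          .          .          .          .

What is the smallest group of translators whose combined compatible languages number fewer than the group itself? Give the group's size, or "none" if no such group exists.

1

Take S = {translator 2}. Its neighbourhood is {}, so |N(S)| = 0 < |S| = 1.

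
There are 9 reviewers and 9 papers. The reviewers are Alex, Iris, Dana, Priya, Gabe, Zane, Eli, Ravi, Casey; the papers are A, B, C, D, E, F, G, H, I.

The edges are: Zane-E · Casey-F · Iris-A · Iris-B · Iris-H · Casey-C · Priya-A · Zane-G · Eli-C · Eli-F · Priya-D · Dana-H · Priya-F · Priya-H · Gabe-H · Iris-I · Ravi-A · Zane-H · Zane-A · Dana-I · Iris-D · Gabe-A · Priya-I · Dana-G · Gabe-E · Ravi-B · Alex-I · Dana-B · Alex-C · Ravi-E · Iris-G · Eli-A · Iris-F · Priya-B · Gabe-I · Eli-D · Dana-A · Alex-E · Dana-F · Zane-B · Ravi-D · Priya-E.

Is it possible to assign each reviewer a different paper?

Yes

A valid assignment of size 9: Alex→E, Iris→G, Dana→B, Priya→A, Gabe→I, Zane→H, Eli→C, Ravi→D, Casey→F.
Every reviewer is matched, so this is a perfect matching.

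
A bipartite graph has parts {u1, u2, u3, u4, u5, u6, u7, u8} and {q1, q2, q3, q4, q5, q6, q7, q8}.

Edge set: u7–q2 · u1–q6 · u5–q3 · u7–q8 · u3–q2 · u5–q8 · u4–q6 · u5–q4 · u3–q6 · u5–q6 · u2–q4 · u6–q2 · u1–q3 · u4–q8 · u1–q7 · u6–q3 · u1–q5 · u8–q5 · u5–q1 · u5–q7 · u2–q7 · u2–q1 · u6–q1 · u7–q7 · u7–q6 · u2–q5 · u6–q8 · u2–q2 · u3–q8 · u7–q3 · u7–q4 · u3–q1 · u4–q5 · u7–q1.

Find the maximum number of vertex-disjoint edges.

8

For example, pair u1-q6, u2-q1, u3-q2, u4-q8, u5-q7, u6-q3, u7-q4, u8-q5.
This saturates every left vertex, so 8 is the maximum.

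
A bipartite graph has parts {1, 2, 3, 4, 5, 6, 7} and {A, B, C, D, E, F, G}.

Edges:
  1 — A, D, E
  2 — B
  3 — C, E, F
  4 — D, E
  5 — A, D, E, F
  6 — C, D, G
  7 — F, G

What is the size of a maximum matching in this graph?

7

One maximum matching: 1→A, 2→B, 3→C, 4→D, 5→E, 6→G, 7→F.
This saturates every left vertex, so 7 is the maximum.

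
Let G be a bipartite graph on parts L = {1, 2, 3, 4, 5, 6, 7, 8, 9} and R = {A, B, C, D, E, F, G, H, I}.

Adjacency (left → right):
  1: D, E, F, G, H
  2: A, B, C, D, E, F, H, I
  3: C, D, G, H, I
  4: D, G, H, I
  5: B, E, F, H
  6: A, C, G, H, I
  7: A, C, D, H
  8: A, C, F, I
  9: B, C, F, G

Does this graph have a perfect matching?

For example, pair 1-F, 2-E, 3-G, 4-D, 5-H, 6-A, 7-C, 8-I, 9-B.
All 9 left vertices are covered.

Yes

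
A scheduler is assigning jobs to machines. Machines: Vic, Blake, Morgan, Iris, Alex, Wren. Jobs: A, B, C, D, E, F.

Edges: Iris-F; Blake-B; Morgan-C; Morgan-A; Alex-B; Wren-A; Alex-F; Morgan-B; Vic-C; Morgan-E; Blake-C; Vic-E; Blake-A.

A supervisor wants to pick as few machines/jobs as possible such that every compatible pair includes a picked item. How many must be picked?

The 5 edges Vic–C, Blake–A, Morgan–E, Iris–F, Alex–B form a matching, so any vertex cover needs at least 5 vertices (one per matched edge).
Conversely {A, B, C, E, F} meets every edge and has exactly 5 vertices, so 5 is optimal.

5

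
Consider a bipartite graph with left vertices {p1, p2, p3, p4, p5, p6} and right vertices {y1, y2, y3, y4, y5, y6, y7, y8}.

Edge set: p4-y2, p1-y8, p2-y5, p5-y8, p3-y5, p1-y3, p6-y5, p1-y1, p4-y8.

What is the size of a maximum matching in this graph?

4

A valid assignment of size 4: p1→y3, p2→y5, p4→y2, p5→y8.
The set {p2, p3, p6} has only 1 neighbour ({y5}), so by Hall's theorem at most 4 of the 6 left vertices can be matched.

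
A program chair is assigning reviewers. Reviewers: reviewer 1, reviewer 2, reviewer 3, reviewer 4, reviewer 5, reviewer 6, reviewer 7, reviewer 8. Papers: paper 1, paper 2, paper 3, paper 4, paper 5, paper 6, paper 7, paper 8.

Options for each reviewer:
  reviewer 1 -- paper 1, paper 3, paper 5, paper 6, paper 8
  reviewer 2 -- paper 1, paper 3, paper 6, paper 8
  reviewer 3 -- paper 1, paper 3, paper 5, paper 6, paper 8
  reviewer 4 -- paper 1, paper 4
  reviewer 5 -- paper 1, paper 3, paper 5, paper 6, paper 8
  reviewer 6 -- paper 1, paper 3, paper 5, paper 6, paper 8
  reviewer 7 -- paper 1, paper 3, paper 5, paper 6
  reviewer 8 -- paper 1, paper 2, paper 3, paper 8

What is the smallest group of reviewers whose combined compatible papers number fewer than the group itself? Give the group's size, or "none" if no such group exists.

Take S = {reviewer 1, reviewer 2, reviewer 3, reviewer 5, reviewer 6, reviewer 7}. Its neighbourhood is {paper 1, paper 3, paper 5, paper 6, paper 8}, so |N(S)| = 5 < |S| = 6.
Every subset of size less than 6 has at least as many neighbours as members, so 6 is the minimum.

6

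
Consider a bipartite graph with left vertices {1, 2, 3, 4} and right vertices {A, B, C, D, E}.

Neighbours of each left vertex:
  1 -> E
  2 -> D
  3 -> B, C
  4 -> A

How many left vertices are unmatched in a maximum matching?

A valid assignment of size 4: 1-E, 2-D, 3-B, 4-A.
This saturates every left vertex, so 4 is the maximum.
That matches 4 of the 4, leaving 0 unmatched; no matching can do better.

0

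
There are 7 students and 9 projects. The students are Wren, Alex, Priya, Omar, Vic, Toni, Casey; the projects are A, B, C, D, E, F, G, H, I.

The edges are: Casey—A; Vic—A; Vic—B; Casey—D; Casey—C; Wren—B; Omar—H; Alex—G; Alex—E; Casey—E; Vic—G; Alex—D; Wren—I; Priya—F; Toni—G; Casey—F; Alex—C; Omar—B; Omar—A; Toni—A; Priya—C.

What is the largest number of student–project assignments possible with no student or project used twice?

A valid assignment of size 7: Wren-I, Alex-E, Priya-F, Omar-H, Vic-B, Toni-G, Casey-A.
All 7 students are matched, so no larger matching exists.

7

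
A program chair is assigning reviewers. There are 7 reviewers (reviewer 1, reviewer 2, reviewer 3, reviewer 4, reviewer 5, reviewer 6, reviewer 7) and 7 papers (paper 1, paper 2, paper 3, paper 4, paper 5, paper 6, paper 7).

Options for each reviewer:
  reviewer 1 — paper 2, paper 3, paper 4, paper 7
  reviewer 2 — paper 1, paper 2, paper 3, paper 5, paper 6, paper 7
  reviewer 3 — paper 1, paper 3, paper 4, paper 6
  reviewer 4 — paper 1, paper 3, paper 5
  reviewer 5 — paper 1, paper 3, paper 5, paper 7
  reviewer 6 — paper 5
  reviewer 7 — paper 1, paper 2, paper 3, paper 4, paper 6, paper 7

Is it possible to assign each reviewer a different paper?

For example, pair reviewer 1-paper 7, reviewer 2-paper 6, reviewer 3-paper 4, reviewer 4-paper 3, reviewer 5-paper 1, reviewer 6-paper 5, reviewer 7-paper 2.
All 7 reviewers are covered.

Yes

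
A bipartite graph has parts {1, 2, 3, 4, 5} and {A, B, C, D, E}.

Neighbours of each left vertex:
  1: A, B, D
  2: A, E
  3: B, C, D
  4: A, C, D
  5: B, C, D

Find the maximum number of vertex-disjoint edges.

5

For example, pair 1-A, 2-E, 3-C, 4-D, 5-B.
All 5 left vertices are matched, so no larger matching exists.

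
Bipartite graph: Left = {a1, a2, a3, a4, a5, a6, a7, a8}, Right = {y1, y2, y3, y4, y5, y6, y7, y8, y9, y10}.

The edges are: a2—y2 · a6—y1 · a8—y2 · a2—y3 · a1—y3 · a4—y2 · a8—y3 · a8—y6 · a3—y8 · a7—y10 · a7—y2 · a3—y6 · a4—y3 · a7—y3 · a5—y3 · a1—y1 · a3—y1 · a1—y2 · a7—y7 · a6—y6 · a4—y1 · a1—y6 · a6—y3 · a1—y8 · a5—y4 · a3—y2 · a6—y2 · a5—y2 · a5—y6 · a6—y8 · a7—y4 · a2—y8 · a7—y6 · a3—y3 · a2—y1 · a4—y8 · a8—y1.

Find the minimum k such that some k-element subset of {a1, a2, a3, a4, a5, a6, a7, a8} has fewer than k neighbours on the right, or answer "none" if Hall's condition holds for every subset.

Take S = {a1, a2, a3, a4, a6, a8}. Its neighbourhood is {y1, y2, y3, y6, y8}, so |N(S)| = 5 < |S| = 6.
Every subset of size less than 6 has at least as many neighbours as members, so 6 is the minimum.

6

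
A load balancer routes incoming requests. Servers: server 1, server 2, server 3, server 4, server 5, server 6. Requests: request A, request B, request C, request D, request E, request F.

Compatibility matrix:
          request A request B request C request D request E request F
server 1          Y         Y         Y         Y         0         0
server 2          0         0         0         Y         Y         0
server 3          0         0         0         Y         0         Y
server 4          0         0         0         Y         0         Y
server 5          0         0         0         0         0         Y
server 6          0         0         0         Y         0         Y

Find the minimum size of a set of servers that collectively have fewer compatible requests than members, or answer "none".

3

Take S = {server 3, server 4, server 5}. Its neighbourhood is {request D, request F}, so |N(S)| = 2 < |S| = 3.
Every subset of size less than 3 has at least as many neighbours as members, so 3 is the minimum.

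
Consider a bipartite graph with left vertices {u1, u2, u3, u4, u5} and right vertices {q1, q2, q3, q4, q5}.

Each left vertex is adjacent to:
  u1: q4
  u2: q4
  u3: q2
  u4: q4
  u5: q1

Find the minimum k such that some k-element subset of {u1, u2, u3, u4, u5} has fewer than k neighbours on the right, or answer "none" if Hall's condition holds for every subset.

2

Take S = {u1, u2}. Its neighbourhood is {q4}, so |N(S)| = 1 < |S| = 2.
No single vertex violates Hall's condition since each has at least one neighbour, so 2 is the minimum.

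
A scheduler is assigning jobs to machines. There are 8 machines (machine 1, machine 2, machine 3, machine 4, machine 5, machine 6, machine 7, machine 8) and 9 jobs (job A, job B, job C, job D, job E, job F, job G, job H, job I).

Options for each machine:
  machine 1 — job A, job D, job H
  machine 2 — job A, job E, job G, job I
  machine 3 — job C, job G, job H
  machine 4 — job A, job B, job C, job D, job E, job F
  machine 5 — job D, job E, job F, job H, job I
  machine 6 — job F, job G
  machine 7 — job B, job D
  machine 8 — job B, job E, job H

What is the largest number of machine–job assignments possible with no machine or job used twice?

One maximum matching: machine 1-job A, machine 2-job I, machine 3-job C, machine 4-job D, machine 5-job F, machine 6-job G, machine 7-job B, machine 8-job H.
All 8 machines are matched, so no larger matching exists.

8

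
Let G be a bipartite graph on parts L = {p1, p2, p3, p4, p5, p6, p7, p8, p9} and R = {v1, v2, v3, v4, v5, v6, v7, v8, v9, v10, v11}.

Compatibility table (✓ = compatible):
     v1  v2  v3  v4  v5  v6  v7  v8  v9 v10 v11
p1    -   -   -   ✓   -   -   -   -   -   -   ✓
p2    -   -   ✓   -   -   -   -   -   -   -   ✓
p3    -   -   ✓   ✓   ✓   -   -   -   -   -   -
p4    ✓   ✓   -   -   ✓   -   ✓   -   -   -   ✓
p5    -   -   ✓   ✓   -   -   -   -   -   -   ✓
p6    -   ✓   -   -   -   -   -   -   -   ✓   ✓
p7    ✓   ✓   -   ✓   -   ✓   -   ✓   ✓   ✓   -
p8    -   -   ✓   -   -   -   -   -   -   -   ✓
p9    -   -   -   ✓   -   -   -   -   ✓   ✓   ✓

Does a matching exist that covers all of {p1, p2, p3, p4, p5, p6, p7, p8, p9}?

The set {p1, p2, p5, p8} has only 3 neighbours ({v11, v3, v4}), so by Hall's theorem at most 8 of the 9 left vertices can be matched.
Hence no matching covers every left vertex.

No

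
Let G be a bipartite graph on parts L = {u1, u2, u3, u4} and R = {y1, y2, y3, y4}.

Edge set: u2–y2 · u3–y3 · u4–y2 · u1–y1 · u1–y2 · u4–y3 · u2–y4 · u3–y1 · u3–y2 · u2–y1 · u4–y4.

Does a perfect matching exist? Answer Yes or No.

Yes

For example, pair u1–y2, u2–y4, u3–y1, u4–y3.
Every left vertex is matched, so this is a perfect matching.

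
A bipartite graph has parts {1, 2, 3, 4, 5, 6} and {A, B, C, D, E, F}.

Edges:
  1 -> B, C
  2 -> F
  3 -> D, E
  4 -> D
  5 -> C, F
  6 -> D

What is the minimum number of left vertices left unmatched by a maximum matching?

1

A valid assignment of size 5: 1–B, 2–F, 3–E, 4–D, 5–C.
The set {4, 6} has only 1 neighbour ({D}), so by Hall's theorem at most 5 of the 6 left vertices can be matched.
That matches 5 of the 6, leaving 1 unmatched; no matching can do better.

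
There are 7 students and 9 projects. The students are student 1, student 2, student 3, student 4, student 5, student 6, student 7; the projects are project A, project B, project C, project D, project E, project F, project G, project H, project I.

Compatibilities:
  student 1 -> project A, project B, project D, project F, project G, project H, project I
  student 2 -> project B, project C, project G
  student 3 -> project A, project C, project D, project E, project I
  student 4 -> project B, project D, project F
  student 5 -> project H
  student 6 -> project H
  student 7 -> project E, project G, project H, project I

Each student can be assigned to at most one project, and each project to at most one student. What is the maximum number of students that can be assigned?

One maximum matching: student 1→project F, student 2→project G, student 3→project C, student 4→project B, student 5→project H, student 7→project I.
The set {student 5, student 6} has only 1 neighbour ({project H}), so by Hall's theorem at most 6 of the 7 students can be matched.

6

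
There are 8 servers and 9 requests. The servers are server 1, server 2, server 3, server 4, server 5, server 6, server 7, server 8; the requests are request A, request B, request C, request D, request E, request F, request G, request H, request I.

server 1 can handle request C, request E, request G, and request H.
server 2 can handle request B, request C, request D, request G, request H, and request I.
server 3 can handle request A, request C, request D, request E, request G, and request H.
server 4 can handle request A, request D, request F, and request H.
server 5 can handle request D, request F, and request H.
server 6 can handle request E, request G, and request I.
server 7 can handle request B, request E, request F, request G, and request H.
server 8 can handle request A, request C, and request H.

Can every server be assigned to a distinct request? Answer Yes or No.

One maximum matching: server 1→request E, server 2→request G, server 3→request C, server 4→request A, server 5→request D, server 6→request I, server 7→request F, server 8→request H.
Every server is matched, so this matching saturates all of them.

Yes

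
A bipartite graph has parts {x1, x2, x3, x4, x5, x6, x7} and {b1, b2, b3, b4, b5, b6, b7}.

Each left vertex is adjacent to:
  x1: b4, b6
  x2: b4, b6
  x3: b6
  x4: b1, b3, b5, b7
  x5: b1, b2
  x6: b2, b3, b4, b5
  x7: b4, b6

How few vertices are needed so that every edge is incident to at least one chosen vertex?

5

A maximum matching has 5 edges (e.g. x1–b4, x2–b6, x4–b7, x5–b2, x6–b3).
By König's theorem the minimum vertex cover has the same size. One such cover is {x4, x5, x6, b4, b6}.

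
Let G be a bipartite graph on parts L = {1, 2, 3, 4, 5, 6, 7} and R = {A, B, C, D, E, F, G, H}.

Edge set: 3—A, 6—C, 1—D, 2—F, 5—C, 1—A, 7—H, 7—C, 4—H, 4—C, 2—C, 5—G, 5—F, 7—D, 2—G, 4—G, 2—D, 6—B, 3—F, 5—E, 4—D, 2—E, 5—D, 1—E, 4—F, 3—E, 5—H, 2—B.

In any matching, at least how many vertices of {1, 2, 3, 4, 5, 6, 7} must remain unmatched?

0

For example, pair 1→D, 2→E, 3→F, 4→H, 5→G, 6→B, 7→C.
All 7 left vertices are matched, so no larger matching exists.
That matches 7 of the 7, leaving 0 unmatched; no matching can do better.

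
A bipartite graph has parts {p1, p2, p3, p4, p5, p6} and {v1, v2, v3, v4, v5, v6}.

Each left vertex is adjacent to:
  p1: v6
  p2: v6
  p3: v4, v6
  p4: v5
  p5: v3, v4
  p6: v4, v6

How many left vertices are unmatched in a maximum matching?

2

For example, pair p1→v6, p3→v4, p4→v5, p5→v3.
The set {p1, p2, p3, p6} has only 2 neighbours ({v4, v6}), so by Hall's theorem at most 4 of the 6 left vertices can be matched.
That matches 4 of the 6, leaving 2 unmatched; no matching can do better.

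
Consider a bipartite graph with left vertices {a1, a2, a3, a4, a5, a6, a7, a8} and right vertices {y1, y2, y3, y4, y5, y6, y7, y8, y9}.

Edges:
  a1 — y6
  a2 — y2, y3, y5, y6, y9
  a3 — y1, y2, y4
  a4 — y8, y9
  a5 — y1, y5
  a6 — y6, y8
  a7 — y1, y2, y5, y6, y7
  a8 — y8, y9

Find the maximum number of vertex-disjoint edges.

7

A valid assignment of size 7: a1–y6, a2–y3, a3–y2, a4–y9, a5–y1, a6–y8, a7–y7.
The set {a1, a4, a6, a8} has only 3 neighbours ({y6, y8, y9}), so by Hall's theorem at most 7 of the 8 left vertices can be matched.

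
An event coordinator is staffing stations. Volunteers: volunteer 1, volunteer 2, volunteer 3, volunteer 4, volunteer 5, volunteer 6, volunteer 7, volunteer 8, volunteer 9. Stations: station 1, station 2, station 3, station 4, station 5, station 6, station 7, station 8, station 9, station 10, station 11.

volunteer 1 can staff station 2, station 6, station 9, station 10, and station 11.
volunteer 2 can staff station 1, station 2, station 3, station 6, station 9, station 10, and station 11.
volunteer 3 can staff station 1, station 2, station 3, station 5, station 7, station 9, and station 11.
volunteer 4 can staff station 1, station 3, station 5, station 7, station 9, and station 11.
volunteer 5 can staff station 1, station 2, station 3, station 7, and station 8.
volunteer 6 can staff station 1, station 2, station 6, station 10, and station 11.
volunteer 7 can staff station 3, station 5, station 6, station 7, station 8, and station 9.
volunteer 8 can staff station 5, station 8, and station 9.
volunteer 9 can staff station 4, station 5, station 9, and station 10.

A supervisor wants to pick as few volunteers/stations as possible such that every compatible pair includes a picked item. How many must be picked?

The 9 edges volunteer 1–station 10, volunteer 2–station 3, volunteer 3–station 1, volunteer 4–station 11, volunteer 5–station 7, volunteer 6–station 2, volunteer 7–station 6, volunteer 8–station 8, volunteer 9–station 4 form a matching, so any vertex cover needs at least 9 vertices (one per matched edge).
Conversely {volunteer 1, volunteer 2, volunteer 3, volunteer 4, volunteer 5, volunteer 6, volunteer 7, volunteer 8, volunteer 9} meets every edge and has exactly 9 vertices, so 9 is optimal.

9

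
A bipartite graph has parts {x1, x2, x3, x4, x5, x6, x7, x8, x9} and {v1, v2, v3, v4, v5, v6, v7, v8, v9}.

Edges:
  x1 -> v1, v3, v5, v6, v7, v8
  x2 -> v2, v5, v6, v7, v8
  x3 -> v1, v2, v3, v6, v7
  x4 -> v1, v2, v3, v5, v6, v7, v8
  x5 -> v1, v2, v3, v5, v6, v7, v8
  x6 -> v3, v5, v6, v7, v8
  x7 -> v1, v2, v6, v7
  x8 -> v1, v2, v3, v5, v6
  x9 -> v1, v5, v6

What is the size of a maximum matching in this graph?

7

For example, pair x1–v1, x2–v5, x3–v7, x4–v3, x5–v8, x6–v6, x7–v2.
The set {x1, x2, x3, x4, x5, x6, x7, x8, x9} has only 7 neighbours ({v1, v2, v3, v5, v6, v7, v8}), so by Hall's theorem at most 7 of the 9 left vertices can be matched.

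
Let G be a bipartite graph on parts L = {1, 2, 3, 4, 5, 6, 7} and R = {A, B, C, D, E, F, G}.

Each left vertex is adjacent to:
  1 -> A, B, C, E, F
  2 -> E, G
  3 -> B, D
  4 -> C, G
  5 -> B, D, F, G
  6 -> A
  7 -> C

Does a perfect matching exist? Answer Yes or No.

A valid assignment of size 7: 1-B, 2-E, 3-D, 4-G, 5-F, 6-A, 7-C.
Every left vertex is matched, so this is a perfect matching.

Yes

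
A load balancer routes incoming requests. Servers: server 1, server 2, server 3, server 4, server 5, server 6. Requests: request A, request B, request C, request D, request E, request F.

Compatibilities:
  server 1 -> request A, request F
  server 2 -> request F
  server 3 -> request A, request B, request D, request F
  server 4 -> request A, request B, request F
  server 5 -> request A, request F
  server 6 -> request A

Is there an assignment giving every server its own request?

No

The set {server 1, server 2, server 5, server 6} has only 2 neighbours ({request A, request F}), so by Hall's theorem at most 4 of the 6 servers can be matched.
Hence no matching covers every server.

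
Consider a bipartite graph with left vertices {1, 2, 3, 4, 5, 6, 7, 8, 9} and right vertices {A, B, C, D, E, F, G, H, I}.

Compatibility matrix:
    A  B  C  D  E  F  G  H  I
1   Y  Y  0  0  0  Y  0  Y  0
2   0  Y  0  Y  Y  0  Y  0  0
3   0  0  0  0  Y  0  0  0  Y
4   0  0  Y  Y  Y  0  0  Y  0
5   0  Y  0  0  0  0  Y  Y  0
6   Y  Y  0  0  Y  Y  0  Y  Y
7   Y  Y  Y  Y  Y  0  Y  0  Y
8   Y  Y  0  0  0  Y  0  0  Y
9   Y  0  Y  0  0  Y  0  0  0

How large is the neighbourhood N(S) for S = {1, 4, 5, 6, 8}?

The union of neighbours of {1, 4, 5, 6, 8} is {A, B, C, D, E, F, G, H, I}, which has 9 elements.
Since |N(S)| = 9 ≥ |S| = 5, Hall's condition holds for this subset.

9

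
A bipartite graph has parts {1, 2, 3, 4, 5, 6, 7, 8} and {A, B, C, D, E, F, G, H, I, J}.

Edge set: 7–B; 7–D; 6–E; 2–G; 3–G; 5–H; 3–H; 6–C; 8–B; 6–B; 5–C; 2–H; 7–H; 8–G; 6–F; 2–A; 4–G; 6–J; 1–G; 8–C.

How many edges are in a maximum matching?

A valid assignment of size 7: 1→G, 2→A, 3→H, 5→C, 6→J, 7→D, 8→B.
The set {1, 4} has only 1 neighbour ({G}), so by Hall's theorem at most 7 of the 8 left vertices can be matched.

7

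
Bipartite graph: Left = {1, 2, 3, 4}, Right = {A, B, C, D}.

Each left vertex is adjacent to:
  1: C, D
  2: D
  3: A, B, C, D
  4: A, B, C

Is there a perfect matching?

Yes

For example, pair 1-C, 2-D, 3-A, 4-B.
Every left vertex is matched, so this is a perfect matching.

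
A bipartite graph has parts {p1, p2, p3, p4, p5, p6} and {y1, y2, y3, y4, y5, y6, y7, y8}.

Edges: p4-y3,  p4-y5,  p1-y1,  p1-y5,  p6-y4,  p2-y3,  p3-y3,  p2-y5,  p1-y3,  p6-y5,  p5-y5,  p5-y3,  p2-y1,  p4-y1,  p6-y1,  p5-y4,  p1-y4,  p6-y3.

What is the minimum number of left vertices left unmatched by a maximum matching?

2

A valid assignment of size 4: p1→y4, p2→y5, p3→y3, p4→y1.
The set {p1, p2, p3, p4, p5, p6} has only 4 neighbours ({y1, y3, y4, y5}), so by Hall's theorem at most 4 of the 6 left vertices can be matched.
That matches 4 of the 6, leaving 2 unmatched; no matching can do better.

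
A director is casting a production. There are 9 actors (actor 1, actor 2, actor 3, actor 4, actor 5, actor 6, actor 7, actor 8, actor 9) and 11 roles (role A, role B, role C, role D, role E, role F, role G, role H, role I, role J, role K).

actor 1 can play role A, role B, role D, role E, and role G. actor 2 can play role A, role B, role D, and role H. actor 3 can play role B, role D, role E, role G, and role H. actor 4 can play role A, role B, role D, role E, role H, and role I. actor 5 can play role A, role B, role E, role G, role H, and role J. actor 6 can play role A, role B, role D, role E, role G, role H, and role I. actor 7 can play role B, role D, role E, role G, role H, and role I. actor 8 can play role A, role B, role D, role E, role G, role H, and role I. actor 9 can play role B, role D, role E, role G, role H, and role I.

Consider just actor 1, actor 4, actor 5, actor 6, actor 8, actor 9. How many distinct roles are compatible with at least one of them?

8

The union of neighbours of {actor 1, actor 4, actor 5, actor 6, actor 8, actor 9} is {role A, role B, role D, role E, role G, role H, role I, role J}, which has 8 elements.
Since |N(S)| = 8 ≥ |S| = 6, Hall's condition holds for this subset.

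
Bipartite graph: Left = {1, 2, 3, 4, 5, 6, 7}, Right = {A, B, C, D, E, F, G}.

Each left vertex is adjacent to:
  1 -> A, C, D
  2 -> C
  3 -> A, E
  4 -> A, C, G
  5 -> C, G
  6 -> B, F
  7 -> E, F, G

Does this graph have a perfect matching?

A valid assignment of size 7: 1–D, 2–C, 3–E, 4–A, 5–G, 6–B, 7–F.
Every left vertex is matched, so this is a perfect matching.

Yes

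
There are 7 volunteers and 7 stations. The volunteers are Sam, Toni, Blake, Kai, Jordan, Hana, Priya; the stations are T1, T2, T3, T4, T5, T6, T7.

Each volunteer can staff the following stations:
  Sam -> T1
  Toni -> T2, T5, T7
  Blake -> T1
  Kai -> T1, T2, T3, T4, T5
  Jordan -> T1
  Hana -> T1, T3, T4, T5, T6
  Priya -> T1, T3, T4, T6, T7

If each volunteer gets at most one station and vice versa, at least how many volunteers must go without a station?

2

One maximum matching: Sam–T1, Toni–T5, Kai–T4, Hana–T3, Priya–T7.
The set {Sam, Blake, Jordan} has only 1 neighbour ({T1}), so by Hall's theorem at most 5 of the 7 volunteers can be matched.
That matches 5 of the 7, leaving 2 unmatched; no matching can do better.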